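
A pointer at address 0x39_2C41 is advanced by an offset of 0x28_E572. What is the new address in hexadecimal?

0x6211B3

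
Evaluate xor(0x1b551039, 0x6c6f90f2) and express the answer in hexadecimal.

0x773a80cb

XOR each hex digit independently (no carries):
  1^6=7, b^c=7, 5^6=3, 5^f=a, 1^9=8, 0^0=0, 3^f=c, 9^2=b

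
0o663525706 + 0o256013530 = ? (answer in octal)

0o1141541436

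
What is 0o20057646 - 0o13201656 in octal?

0o4655770

Subtract column by column in base 8:
  6-6 → 0
  4-5 → 7 (borrow)
  6-6-1 → 7 (borrow)
  7-1-1 → 5
  5-0 → 5
  0-2 → 6 (borrow)
  0-3-1 → 4 (borrow)
  2-1-1 → 0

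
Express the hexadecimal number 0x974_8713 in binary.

0b1001011101001000011100010011

Expand each hex digit to 4 bits: 9=1001 7=0111 4=0100 8=1000 7=0111 1=0001 3=0011.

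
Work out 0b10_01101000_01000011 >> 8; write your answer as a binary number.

Right shift by 8: drop the 8 least-significant bits.

0b1001101000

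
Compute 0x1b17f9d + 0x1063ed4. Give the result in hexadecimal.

Add column by column in base 16, right to left:
  d+4 = 1 carry 1
  9+d+1 = 7 carry 1
  f+e+1 = e carry 1
  7+3+1 = b
  1+6 = 7
  b+0 = b
  1+1 = 2

0x2b7be71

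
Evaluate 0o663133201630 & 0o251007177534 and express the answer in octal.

0o241003001430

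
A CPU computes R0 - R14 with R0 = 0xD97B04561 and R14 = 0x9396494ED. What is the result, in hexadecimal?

0x45E4BB074

Subtract column by column in base 16:
  1-D → 4 (borrow)
  6-E-1 → 7 (borrow)
  5-4-1 → 0
  4-9 → B (borrow)
  0-4-1 → B (borrow)
  B-6-1 → 4
  7-9 → E (borrow)
  9-3-1 → 5
  D-9 → 4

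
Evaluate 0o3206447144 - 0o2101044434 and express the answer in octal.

0o1105402510

Subtract column by column in base 8:
  4-4 → 0
  4-3 → 1
  1-4 → 5 (borrow)
  7-4-1 → 2
  4-4 → 0
  4-0 → 4
  6-1 → 5
  0-0 → 0
  2-1 → 1
  3-2 → 1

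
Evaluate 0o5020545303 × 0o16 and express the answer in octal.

Multiply each base-8 digit by 14, carrying:
  3×14 = 42 → write 2 carry 5
  0×14+5 = 5 → write 5
  3×14 = 42 → write 2 carry 5
  5×14+5 = 75 → write 3 carry 9
  4×14+9 = 65 → write 1 carry 8
  5×14+8 = 78 → write 6 carry 9
  0×14+9 = 9 → write 1 carry 1
  2×14+1 = 29 → write 5 carry 3
  0×14+3 = 3 → write 3
  5×14 = 70 → write 6 carry 8
  remaining carry: 10

0o106351613252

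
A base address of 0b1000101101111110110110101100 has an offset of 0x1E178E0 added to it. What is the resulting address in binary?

0b1010100110010110011010001100

0x1E178E0 = 0b1111000010111100011100000 in binary.
Add column by column in base 2, right to left:
  0+0 = 0
  0+0 = 0
  1+0 = 1
  1+0 = 1
  0+0 = 0
  1+1 = 0 carry 1
  0+1+1 = 0 carry 1
  1+1+1 = 1 carry 1
  1+0+1 = 0 carry 1
  0+0+1 = 1
  1+0 = 1
  1+1 = 0 carry 1
  0+1+1 = 0 carry 1
  1+1+1 = 1 carry 1
  1+1+1 = 1 carry 1
  1+0+1 = 0 carry 1
  1+1+1 = 1 carry 1
  1+0+1 = 0 carry 1
  1+0+1 = 0 carry 1
  0+0+1 = 1
  1+0 = 1
  1+1 = 0 carry 1
  0+1+1 = 0 carry 1
  1+1+1 = 1 carry 1
  0+1+1 = 0 carry 1
  0+0+1 = 1
  0+0 = 0
  1+0 = 1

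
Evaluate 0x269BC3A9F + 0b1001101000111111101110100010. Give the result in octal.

0o116330033101

0x269BC3A9F = 0o115157035237 in octal.
0b1001101000111111101110100010 = 0o1150775642 in octal.
Add column by column in base 8, right to left:
  7+2 = 1 carry 1
  3+4+1 = 0 carry 1
  2+6+1 = 1 carry 1
  5+5+1 = 3 carry 1
  3+7+1 = 3 carry 1
  0+7+1 = 0 carry 1
  7+0+1 = 0 carry 1
  5+5+1 = 3 carry 1
  1+1+1 = 3
  5+1 = 6
  1+0 = 1
  1+0 = 1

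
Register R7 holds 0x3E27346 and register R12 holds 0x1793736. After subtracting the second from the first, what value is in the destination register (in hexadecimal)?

Subtract column by column in base 16:
  6-6 → 0
  4-3 → 1
  3-7 → C (borrow)
  7-3-1 → 3
  2-9 → 9 (borrow)
  E-7-1 → 6
  3-1 → 2

0x2693C10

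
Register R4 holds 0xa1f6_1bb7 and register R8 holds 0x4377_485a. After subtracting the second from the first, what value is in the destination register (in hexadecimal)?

Subtract column by column in base 16:
  7-a → d (borrow)
  b-5-1 → 5
  b-8 → 3
  1-4 → d (borrow)
  6-7-1 → e (borrow)
  f-7-1 → 7
  1-3 → e (borrow)
  a-4-1 → 5

0x5e7ed35d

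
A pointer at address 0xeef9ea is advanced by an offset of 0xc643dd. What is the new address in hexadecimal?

Add column by column in base 16, right to left:
  a+d = 7 carry 1
  e+d+1 = c carry 1
  9+3+1 = d
  f+4 = 3 carry 1
  e+6+1 = 5 carry 1
  e+c+1 = b carry 1
  final carry 1

0x1b53dc7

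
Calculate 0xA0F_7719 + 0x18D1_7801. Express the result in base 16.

Add column by column in base 16, right to left:
  9+1 = A
  1+0 = 1
  7+8 = F
  7+7 = E
  F+1 = 0 carry 1
  0+D+1 = E
  A+8 = 2 carry 1
  0+1+1 = 2

0x22E0EF1A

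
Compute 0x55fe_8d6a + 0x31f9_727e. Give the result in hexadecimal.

0x87f7ffe8

Add column by column in base 16, right to left:
  a+e = 8 carry 1
  6+7+1 = e
  d+2 = f
  8+7 = f
  e+9 = 7 carry 1
  f+f+1 = f carry 1
  5+1+1 = 7
  5+3 = 8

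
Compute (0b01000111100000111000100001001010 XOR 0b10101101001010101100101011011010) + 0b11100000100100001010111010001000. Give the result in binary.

0b111001011001110011111000100011000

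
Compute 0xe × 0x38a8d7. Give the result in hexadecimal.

Multiply each base-16 digit by 14, carrying:
  7×14 = 98 → write 2 carry 6
  d×14+6 = 188 → write c carry 11
  8×14+11 = 123 → write b carry 7
  a×14+7 = 147 → write 3 carry 9
  8×14+9 = 121 → write 9 carry 7
  3×14+7 = 49 → write 1 carry 3
  remaining carry: 3

0x3193bc2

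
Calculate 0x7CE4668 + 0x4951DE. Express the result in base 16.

Add column by column in base 16, right to left:
  8+E = 6 carry 1
  6+D+1 = 4 carry 1
  6+1+1 = 8
  4+5 = 9
  E+9 = 7 carry 1
  C+4+1 = 1 carry 1
  7+0+1 = 8

0x8179846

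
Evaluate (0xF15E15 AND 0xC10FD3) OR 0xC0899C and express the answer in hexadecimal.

0xC18F9D

0xF15E15 AND 0xC10FD3 = 0xC10E11.
Then OR with 0xC0899C.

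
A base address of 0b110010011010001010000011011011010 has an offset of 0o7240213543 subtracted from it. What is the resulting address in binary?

0b101011000110000111110111101110111

0o7240213543 = 0b111010100000010001011101100011 in binary.
Subtract column by column in base 2:
  0-1 → 1 (borrow)
  1-1-1 → 1 (borrow)
  0-0-1 → 1 (borrow)
  1-0-1 → 0
  1-0 → 1
  0-1 → 1 (borrow)
  1-1-1 → 1 (borrow)
  1-0-1 → 0
  0-1 → 1 (borrow)
  1-1-1 → 1 (borrow)
  1-1-1 → 1 (borrow)
  0-0-1 → 1 (borrow)
  0-1-1 → 0 (borrow)
  0-0-1 → 1 (borrow)
  0-0-1 → 1 (borrow)
  0-0-1 → 1 (borrow)
  1-1-1 → 1 (borrow)
  0-0-1 → 1 (borrow)
  1-0-1 → 0
  0-0 → 0
  0-0 → 0
  0-0 → 0
  1-0 → 1
  0-1 → 1 (borrow)
  1-0-1 → 0
  1-1 → 0
  0-0 → 0
  0-1 → 1 (borrow)
  1-1-1 → 1 (borrow)
  0-1-1 → 0 (borrow)
  0-0-1 → 1 (borrow)
  1-0-1 → 0
  1-0 → 1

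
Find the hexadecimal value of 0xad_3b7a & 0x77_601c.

AND each hex digit independently (no carries):
  a&7=2, d&7=5, 3&6=2, b&0=0, 7&1=1, a&c=8

0x252018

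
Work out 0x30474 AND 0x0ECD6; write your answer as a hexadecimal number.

AND each hex digit independently (no carries):
  3&0=0, 0&E=0, 4&C=4, 7&D=5, 4&6=4

0x00454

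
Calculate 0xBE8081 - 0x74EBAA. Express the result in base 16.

0x4994D7

Subtract column by column in base 16:
  1-A → 7 (borrow)
  8-A-1 → D (borrow)
  0-B-1 → 4 (borrow)
  8-E-1 → 9 (borrow)
  E-4-1 → 9
  B-7 → 4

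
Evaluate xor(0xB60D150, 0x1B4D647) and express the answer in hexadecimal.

XOR each hex digit independently (no carries):
  B^1=A, 6^B=D, 0^4=4, D^D=0, 1^6=7, 5^4=1, 0^7=7

0xAD40717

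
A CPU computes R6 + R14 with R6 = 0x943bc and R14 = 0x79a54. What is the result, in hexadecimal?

Add column by column in base 16, right to left:
  c+4 = 0 carry 1
  b+5+1 = 1 carry 1
  3+a+1 = e
  4+9 = d
  9+7 = 0 carry 1
  final carry 1

0x10de10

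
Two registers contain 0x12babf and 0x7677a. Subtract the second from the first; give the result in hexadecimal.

Subtract column by column in base 16:
  f-a → 5
  b-7 → 4
  a-7 → 3
  b-6 → 5
  2-7 → b (borrow)
  1-0-1 → 0

0xb5345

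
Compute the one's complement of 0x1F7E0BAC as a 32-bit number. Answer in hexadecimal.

0xE081F453

Each hex digit d becomes F−d:
  1→E, F→0, 7→8, E→1, 0→F, B→4, A→5, C→3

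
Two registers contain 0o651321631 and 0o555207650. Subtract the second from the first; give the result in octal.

Subtract column by column in base 8:
  1-0 → 1
  3-5 → 6 (borrow)
  6-6-1 → 7 (borrow)
  1-7-1 → 1 (borrow)
  2-0-1 → 1
  3-2 → 1
  1-5 → 4 (borrow)
  5-5-1 → 7 (borrow)
  6-5-1 → 0

0o74111761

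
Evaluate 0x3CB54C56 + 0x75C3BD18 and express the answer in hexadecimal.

0xB279096E

Add column by column in base 16, right to left:
  6+8 = E
  5+1 = 6
  C+D = 9 carry 1
  4+B+1 = 0 carry 1
  5+3+1 = 9
  B+C = 7 carry 1
  C+5+1 = 2 carry 1
  3+7+1 = B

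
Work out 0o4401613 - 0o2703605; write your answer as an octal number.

Subtract column by column in base 8:
  3-5 → 6 (borrow)
  1-0-1 → 0
  6-6 → 0
  1-3 → 6 (borrow)
  0-0-1 → 7 (borrow)
  4-7-1 → 4 (borrow)
  4-2-1 → 1

0o1476006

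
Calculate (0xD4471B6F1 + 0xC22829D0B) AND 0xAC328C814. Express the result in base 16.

Add column by column in base 16, right to left:
  1+B = C
  F+0 = F
  6+D = 3 carry 1
  B+9+1 = 5 carry 1
  1+2+1 = 4
  7+8 = F
  4+2 = 6
  4+2 = 6
  D+C = 9 carry 1
  final carry 1
Sum = 0x1966F453FC; now AND with 0xAC328C814:
  1&0=0, 9&A=8, 6&C=4, 6&3=2, F&2=2, 4&8=0, 5&C=4, 3&8=0, F&1=1, C&4=4

0x842204014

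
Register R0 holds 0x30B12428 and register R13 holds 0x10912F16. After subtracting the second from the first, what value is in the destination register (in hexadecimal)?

Subtract column by column in base 16:
  8-6 → 2
  2-1 → 1
  4-F → 5 (borrow)
  2-2-1 → F (borrow)
  1-1-1 → F (borrow)
  B-9-1 → 1
  0-0 → 0
  3-1 → 2

0x201FF512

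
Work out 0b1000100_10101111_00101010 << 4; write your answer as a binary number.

0b100010010101111001010100000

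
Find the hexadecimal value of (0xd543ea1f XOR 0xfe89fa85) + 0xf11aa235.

0x11ce4b2cf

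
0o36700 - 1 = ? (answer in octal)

The trailing 2 digits are 0, so subtracting 1 borrows through: they become 7 and the next digit up decrements.

0o36677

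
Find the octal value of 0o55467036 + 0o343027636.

0o420516674

Add column by column in base 8, right to left:
  6+6 = 4 carry 1
  3+3+1 = 7
  0+6 = 6
  7+7 = 6 carry 1
  6+2+1 = 1 carry 1
  4+0+1 = 5
  5+3 = 0 carry 1
  5+4+1 = 2 carry 1
  0+3+1 = 4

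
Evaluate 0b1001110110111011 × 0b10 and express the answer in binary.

Multiply each base-2 digit by 2, carrying:
  1×2 = 2 → write 0 carry 1
  1×2+1 = 3 → write 1 carry 1
  0×2+1 = 1 → write 1
  1×2 = 2 → write 0 carry 1
  1×2+1 = 3 → write 1 carry 1
  1×2+1 = 3 → write 1 carry 1
  0×2+1 = 1 → write 1
  1×2 = 2 → write 0 carry 1
  1×2+1 = 3 → write 1 carry 1
  0×2+1 = 1 → write 1
  1×2 = 2 → write 0 carry 1
  1×2+1 = 3 → write 1 carry 1
  1×2+1 = 3 → write 1 carry 1
  0×2+1 = 1 → write 1
  0×2 = 0 → write 0
  1×2 = 2 → write 0 carry 1
  remaining carry: 1

0b10011101101110110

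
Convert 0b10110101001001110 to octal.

Group the bits in threes: 010 110 101 001 001 110 → 265116.

0o265116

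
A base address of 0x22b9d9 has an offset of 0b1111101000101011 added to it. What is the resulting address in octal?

0x22b9d9 = 0o10534731 in octal.
0b1111101000101011 = 0o175053 in octal.
Add column by column in base 8, right to left:
  1+3 = 4
  3+5 = 0 carry 1
  7+0+1 = 0 carry 1
  4+5+1 = 2 carry 1
  3+7+1 = 3 carry 1
  5+1+1 = 7
  0+0 = 0
  1+0 = 1

0o10732004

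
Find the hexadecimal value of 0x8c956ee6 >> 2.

0x23255bb9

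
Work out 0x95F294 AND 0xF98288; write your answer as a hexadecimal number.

0x918280

AND each hex digit independently (no carries):
  9&F=9, 5&9=1, F&8=8, 2&2=2, 9&8=8, 4&8=0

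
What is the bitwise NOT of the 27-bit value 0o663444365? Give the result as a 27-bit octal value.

Each oct digit d becomes 7−d:
  6→1, 6→1, 3→4, 4→3, 4→3, 4→3, 3→4, 6→1, 5→2

0o114333412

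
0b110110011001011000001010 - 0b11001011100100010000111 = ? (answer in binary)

Subtract column by column in base 2:
  0-1 → 1 (borrow)
  1-1-1 → 1 (borrow)
  0-1-1 → 0 (borrow)
  1-0-1 → 0
  0-0 → 0
  0-0 → 0
  0-0 → 0
  0-1 → 1 (borrow)
  0-0-1 → 1 (borrow)
  1-0-1 → 0
  1-0 → 1
  0-1 → 1 (borrow)
  1-0-1 → 0
  0-0 → 0
  0-1 → 1 (borrow)
  1-1-1 → 1 (borrow)
  1-1-1 → 1 (borrow)
  0-0-1 → 1 (borrow)
  0-1-1 → 0 (borrow)
  1-0-1 → 0
  1-0 → 1
  0-1 → 1 (borrow)
  1-1-1 → 1 (borrow)
  1-0-1 → 0

0b11100111100110110000011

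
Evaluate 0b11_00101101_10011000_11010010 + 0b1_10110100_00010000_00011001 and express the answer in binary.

Add column by column in base 2, right to left:
  0+1 = 1
  1+0 = 1
  0+0 = 0
  0+1 = 1
  1+1 = 0 carry 1
  0+0+1 = 1
  1+0 = 1
  1+0 = 1
  0+0 = 0
  0+0 = 0
  0+0 = 0
  1+0 = 1
  1+1 = 0 carry 1
  0+0+1 = 1
  0+0 = 0
  1+0 = 1
  1+0 = 1
  0+0 = 0
  1+1 = 0 carry 1
  1+0+1 = 0 carry 1
  0+1+1 = 0 carry 1
  1+1+1 = 1 carry 1
  0+0+1 = 1
  0+1 = 1
  1+1 = 0 carry 1
  1+0+1 = 0 carry 1
  final carry 1

0b100111000011010100011101011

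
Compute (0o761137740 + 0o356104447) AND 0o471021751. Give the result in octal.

Add column by column in base 8, right to left:
  0+7 = 7
  4+4 = 0 carry 1
  7+4+1 = 4 carry 1
  7+4+1 = 4 carry 1
  3+0+1 = 4
  1+1 = 2
  1+6 = 7
  6+5 = 3 carry 1
  7+3+1 = 3 carry 1
  final carry 1
Sum = 0o1337244407; now AND with 0o471021751:
  1&0=0, 3&4=0, 3&7=3, 7&1=1, 2&0=0, 4&2=0, 4&1=0, 4&7=4, 0&5=0, 7&1=1

0o31000401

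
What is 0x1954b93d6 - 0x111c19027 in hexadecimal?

0x838a03af

Subtract column by column in base 16:
  6-7 → f (borrow)
  d-2-1 → a
  3-0 → 3
  9-9 → 0
  b-1 → a
  4-c → 8 (borrow)
  5-1-1 → 3
  9-1 → 8
  1-1 → 0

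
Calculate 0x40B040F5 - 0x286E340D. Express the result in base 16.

Subtract column by column in base 16:
  5-D → 8 (borrow)
  F-0-1 → E
  0-4 → C (borrow)
  4-3-1 → 0
  0-E → 2 (borrow)
  B-6-1 → 4
  0-8 → 8 (borrow)
  4-2-1 → 1

0x18420CE8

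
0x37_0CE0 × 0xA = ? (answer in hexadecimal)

0x22680C0

Multiply each base-16 digit by 10, carrying:
  0×10 = 0 → write 0
  E×10 = 140 → write C carry 8
  C×10+8 = 128 → write 0 carry 8
  0×10+8 = 8 → write 8
  7×10 = 70 → write 6 carry 4
  3×10+4 = 34 → write 2 carry 2
  remaining carry: 2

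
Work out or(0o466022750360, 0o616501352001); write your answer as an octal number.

0o676523752361

OR each oct digit independently (no carries):
  4|6=6, 6|1=7, 6|6=6, 0|5=5, 2|0=2, 2|1=3, 7|3=7, 5|5=5, 0|2=2, 3|0=3, 6|0=6, 0|1=1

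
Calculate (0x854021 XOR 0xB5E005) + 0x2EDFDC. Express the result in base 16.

0x5F8000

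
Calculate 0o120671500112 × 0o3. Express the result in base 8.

0o362454700336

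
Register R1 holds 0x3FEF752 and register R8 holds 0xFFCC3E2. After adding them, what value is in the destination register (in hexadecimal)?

0x13FBBB34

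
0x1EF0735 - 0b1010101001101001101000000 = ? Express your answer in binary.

0b100110100011001111110101

0x1EF0735 = 0b1111011110000011100110101 in binary.
Subtract column by column in base 2:
  1-0 → 1
  0-0 → 0
  1-0 → 1
  0-0 → 0
  1-0 → 1
  1-0 → 1
  0-1 → 1 (borrow)
  0-0-1 → 1 (borrow)
  1-1-1 → 1 (borrow)
  1-1-1 → 1 (borrow)
  1-0-1 → 0
  0-0 → 0
  0-1 → 1 (borrow)
  0-0-1 → 1 (borrow)
  0-1-1 → 0 (borrow)
  0-1-1 → 0 (borrow)
  1-0-1 → 0
  1-0 → 1
  1-1 → 0
  1-0 → 1
  0-1 → 1 (borrow)
  1-0-1 → 0
  1-1 → 0
  1-0 → 1
  1-1 → 0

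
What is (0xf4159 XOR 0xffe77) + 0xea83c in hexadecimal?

First 0xf4159 XOR 0xffe77 = 0x0bf2e.
Add column by column in base 16, right to left:
  e+c = a carry 1
  2+3+1 = 6
  f+8 = 7 carry 1
  b+a+1 = 6 carry 1
  0+e+1 = f

0xf676a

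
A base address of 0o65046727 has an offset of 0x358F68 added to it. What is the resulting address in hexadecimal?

0x109DD3F

0o65046727 = 0xD44DD7 in hexadecimal.
Add column by column in base 16, right to left:
  7+8 = F
  D+6 = 3 carry 1
  D+F+1 = D carry 1
  4+8+1 = D
  4+5 = 9
  D+3 = 0 carry 1
  final carry 1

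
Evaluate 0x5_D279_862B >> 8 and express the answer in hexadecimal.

Shifting right by 8 bits = 2 hex digits: drop the last 2.

0x5D27986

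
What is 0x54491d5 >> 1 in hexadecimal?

0x2a248ea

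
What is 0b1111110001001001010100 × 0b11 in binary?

0b101111010011011011111100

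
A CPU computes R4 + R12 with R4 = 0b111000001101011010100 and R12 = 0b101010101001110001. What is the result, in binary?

0b111101100010101000101

Add column by column in base 2, right to left:
  0+1 = 1
  0+0 = 0
  1+0 = 1
  0+0 = 0
  1+1 = 0 carry 1
  0+1+1 = 0 carry 1
  1+1+1 = 1 carry 1
  1+0+1 = 0 carry 1
  0+0+1 = 1
  1+1 = 0 carry 1
  0+0+1 = 1
  1+1 = 0 carry 1
  1+0+1 = 0 carry 1
  0+1+1 = 0 carry 1
  0+0+1 = 1
  0+1 = 1
  0+0 = 0
  0+1 = 1
  1+0 = 1
  1+0 = 1
  1+0 = 1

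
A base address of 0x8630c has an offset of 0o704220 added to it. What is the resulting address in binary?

0b10111110101110011100

0x8630c = 0b10000110001100001100 in binary.
0o704220 = 0b111000100010010000 in binary.
Add column by column in base 2, right to left:
  0+0 = 0
  0+0 = 0
  1+0 = 1
  1+0 = 1
  0+1 = 1
  0+0 = 0
  0+0 = 0
  0+1 = 1
  1+0 = 1
  1+0 = 1
  0+0 = 0
  0+1 = 1
  0+0 = 0
  1+0 = 1
  1+0 = 1
  0+1 = 1
  0+1 = 1
  0+1 = 1
  0+0 = 0
  1+0 = 1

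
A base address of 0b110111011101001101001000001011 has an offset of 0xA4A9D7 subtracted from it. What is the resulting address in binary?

0xA4A9D7 = 0b101001001010100111010111 in binary.
Subtract column by column in base 2:
  1-1 → 0
  1-1 → 0
  0-1 → 1 (borrow)
  1-0-1 → 0
  0-1 → 1 (borrow)
  0-0-1 → 1 (borrow)
  0-1-1 → 0 (borrow)
  0-1-1 → 0 (borrow)
  0-1-1 → 0 (borrow)
  1-0-1 → 0
  0-0 → 0
  0-1 → 1 (borrow)
  1-0-1 → 0
  0-1 → 1 (borrow)
  1-0-1 → 0
  1-1 → 0
  0-0 → 0
  0-0 → 0
  1-1 → 0
  0-0 → 0
  1-0 → 1
  1-1 → 0
  1-0 → 1
  0-1 → 1 (borrow)
  1-0-1 → 0
  1-0 → 1
  1-0 → 1
  0-0 → 0
  1-0 → 1
  1-0 → 1

0b110110110100000010100000110100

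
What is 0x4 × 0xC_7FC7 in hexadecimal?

0x31FF1C

Multiply each base-16 digit by 4, carrying:
  7×4 = 28 → write C carry 1
  C×4+1 = 49 → write 1 carry 3
  F×4+3 = 63 → write F carry 3
  7×4+3 = 31 → write F carry 1
  C×4+1 = 49 → write 1 carry 3
  remaining carry: 3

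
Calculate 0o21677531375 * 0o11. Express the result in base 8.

Multiply each base-8 digit by 9, carrying:
  5×9 = 45 → write 5 carry 5
  7×9+5 = 68 → write 4 carry 8
  3×9+8 = 35 → write 3 carry 4
  1×9+4 = 13 → write 5 carry 1
  3×9+1 = 28 → write 4 carry 3
  5×9+3 = 48 → write 0 carry 6
  7×9+6 = 69 → write 5 carry 8
  7×9+8 = 71 → write 7 carry 8
  6×9+8 = 62 → write 6 carry 7
  1×9+7 = 16 → write 0 carry 2
  2×9+2 = 20 → write 4 carry 2
  remaining carry: 2

0o240675045345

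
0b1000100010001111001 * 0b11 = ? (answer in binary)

0b11001100110101101011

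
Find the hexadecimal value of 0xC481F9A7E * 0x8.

Multiply each base-16 digit by 8, carrying:
  E×8 = 112 → write 0 carry 7
  7×8+7 = 63 → write F carry 3
  A×8+3 = 83 → write 3 carry 5
  9×8+5 = 77 → write D carry 4
  F×8+4 = 124 → write C carry 7
  1×8+7 = 15 → write F
  8×8 = 64 → write 0 carry 4
  4×8+4 = 36 → write 4 carry 2
  C×8+2 = 98 → write 2 carry 6
  remaining carry: 6

0x6240FCD3F0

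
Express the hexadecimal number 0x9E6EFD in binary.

0b100111100110111011111101

Expand each hex digit to 4 bits: 9=1001 E=1110 6=0110 E=1110 F=1111 D=1101.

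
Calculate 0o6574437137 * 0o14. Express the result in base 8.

Multiply each base-8 digit by 12, carrying:
  7×12 = 84 → write 4 carry 10
  3×12+10 = 46 → write 6 carry 5
  1×12+5 = 17 → write 1 carry 2
  7×12+2 = 86 → write 6 carry 10
  3×12+10 = 46 → write 6 carry 5
  4×12+5 = 53 → write 5 carry 6
  4×12+6 = 54 → write 6 carry 6
  7×12+6 = 90 → write 2 carry 11
  5×12+11 = 71 → write 7 carry 8
  6×12+8 = 80 → write 0 carry 10
  remaining carry: 12

0o120726566164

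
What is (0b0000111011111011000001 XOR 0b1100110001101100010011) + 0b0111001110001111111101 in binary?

First 0b0000111011111011000001 XOR 0b1100110001101100010011 = 0b1100001010010111010010.
Add column by column in base 2, right to left:
  0+1 = 1
  1+0 = 1
  0+1 = 1
  0+1 = 1
  1+1 = 0 carry 1
  0+1+1 = 0 carry 1
  1+1+1 = 1 carry 1
  1+1+1 = 1 carry 1
  1+1+1 = 1 carry 1
  0+1+1 = 0 carry 1
  1+0+1 = 0 carry 1
  0+0+1 = 1
  0+0 = 0
  1+1 = 0 carry 1
  0+1+1 = 0 carry 1
  1+1+1 = 1 carry 1
  0+0+1 = 1
  0+0 = 0
  0+1 = 1
  0+1 = 1
  1+1 = 0 carry 1
  1+0+1 = 0 carry 1
  final carry 1

0b10011011000100111001111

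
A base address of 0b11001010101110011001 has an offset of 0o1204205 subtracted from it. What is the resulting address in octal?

0o1721424

0b11001010101110011001 = 0o3125631 in octal.
Subtract column by column in base 8:
  1-5 → 4 (borrow)
  3-0-1 → 2
  6-2 → 4
  5-4 → 1
  2-0 → 2
  1-2 → 7 (borrow)
  3-1-1 → 1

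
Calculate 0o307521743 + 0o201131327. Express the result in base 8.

Add column by column in base 8, right to left:
  3+7 = 2 carry 1
  4+2+1 = 7
  7+3 = 2 carry 1
  1+1+1 = 3
  2+3 = 5
  5+1 = 6
  7+1 = 0 carry 1
  0+0+1 = 1
  3+2 = 5

0o510653272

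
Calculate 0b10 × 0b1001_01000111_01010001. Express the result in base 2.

Multiply each base-2 digit by 2, carrying:
  1×2 = 2 → write 0 carry 1
  0×2+1 = 1 → write 1
  0×2 = 0 → write 0
  0×2 = 0 → write 0
  1×2 = 2 → write 0 carry 1
  0×2+1 = 1 → write 1
  1×2 = 2 → write 0 carry 1
  0×2+1 = 1 → write 1
  1×2 = 2 → write 0 carry 1
  1×2+1 = 3 → write 1 carry 1
  1×2+1 = 3 → write 1 carry 1
  0×2+1 = 1 → write 1
  0×2 = 0 → write 0
  0×2 = 0 → write 0
  1×2 = 2 → write 0 carry 1
  0×2+1 = 1 → write 1
  1×2 = 2 → write 0 carry 1
  0×2+1 = 1 → write 1
  0×2 = 0 → write 0
  1×2 = 2 → write 0 carry 1
  remaining carry: 1

0b100101000111010100010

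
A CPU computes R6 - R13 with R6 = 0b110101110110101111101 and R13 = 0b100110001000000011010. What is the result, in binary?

0b1111101110101100011

Subtract column by column in base 2:
  1-0 → 1
  0-1 → 1 (borrow)
  1-0-1 → 0
  1-1 → 0
  1-1 → 0
  1-0 → 1
  1-0 → 1
  0-0 → 0
  1-0 → 1
  0-0 → 0
  1-0 → 1
  1-0 → 1
  0-1 → 1 (borrow)
  1-0-1 → 0
  1-0 → 1
  1-0 → 1
  0-1 → 1 (borrow)
  1-1-1 → 1 (borrow)
  0-0-1 → 1 (borrow)
  1-0-1 → 0
  1-1 → 0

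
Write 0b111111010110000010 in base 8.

0o772602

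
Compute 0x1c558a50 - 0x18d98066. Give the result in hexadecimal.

Subtract column by column in base 16:
  0-6 → a (borrow)
  5-6-1 → e (borrow)
  a-0-1 → 9
  8-8 → 0
  5-9 → c (borrow)
  5-d-1 → 7 (borrow)
  c-8-1 → 3
  1-1 → 0

0x37c09ea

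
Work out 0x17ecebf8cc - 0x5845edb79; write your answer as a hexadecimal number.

Subtract column by column in base 16:
  c-9 → 3
  c-7 → 5
  8-b → d (borrow)
  f-d-1 → 1
  b-e → d (borrow)
  e-5-1 → 8
  c-4 → 8
  e-8 → 6
  7-5 → 2
  1-0 → 1

0x12688d1d53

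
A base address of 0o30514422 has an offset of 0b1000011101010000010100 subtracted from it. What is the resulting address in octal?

0o20142376

0b1000011101010000010100 = 0o10352024 in octal.
Subtract column by column in base 8:
  2-4 → 6 (borrow)
  2-2-1 → 7 (borrow)
  4-0-1 → 3
  4-2 → 2
  1-5 → 4 (borrow)
  5-3-1 → 1
  0-0 → 0
  3-1 → 2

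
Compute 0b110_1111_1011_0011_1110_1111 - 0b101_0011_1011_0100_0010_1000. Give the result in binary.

Subtract column by column in base 2:
  1-0 → 1
  1-0 → 1
  1-0 → 1
  1-1 → 0
  0-0 → 0
  1-1 → 0
  1-0 → 1
  1-0 → 1
  1-0 → 1
  1-0 → 1
  0-1 → 1 (borrow)
  0-0-1 → 1 (borrow)
  1-1-1 → 1 (borrow)
  1-1-1 → 1 (borrow)
  0-0-1 → 1 (borrow)
  1-1-1 → 1 (borrow)
  1-1-1 → 1 (borrow)
  1-1-1 → 1 (borrow)
  1-0-1 → 0
  1-0 → 1
  0-1 → 1 (borrow)
  1-0-1 → 0
  1-1 → 0

0b110111111111111000111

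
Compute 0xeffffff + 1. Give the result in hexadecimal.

The trailing 6 digits are F (max in base 16), so adding 1 cascades: they roll to 0 and the next digit up increments.

0xf000000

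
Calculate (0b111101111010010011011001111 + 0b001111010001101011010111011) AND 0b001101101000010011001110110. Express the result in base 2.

0b1101001000010010000000010

Add column by column in base 2, right to left:
  1+1 = 0 carry 1
  1+1+1 = 1 carry 1
  1+0+1 = 0 carry 1
  1+1+1 = 1 carry 1
  0+1+1 = 0 carry 1
  0+1+1 = 0 carry 1
  1+0+1 = 0 carry 1
  1+1+1 = 1 carry 1
  0+0+1 = 1
  1+1 = 0 carry 1
  1+1+1 = 1 carry 1
  0+0+1 = 1
  0+1 = 1
  1+0 = 1
  0+1 = 1
  0+1 = 1
  1+0 = 1
  0+0 = 0
  1+0 = 1
  1+1 = 0 carry 1
  1+0+1 = 0 carry 1
  1+1+1 = 1 carry 1
  0+1+1 = 0 carry 1
  1+1+1 = 1 carry 1
  1+1+1 = 1 carry 1
  1+0+1 = 0 carry 1
  1+0+1 = 0 carry 1
  final carry 1
Sum = 0b1001101001011111110110001010; now AND with 0b001101101000010011001110110:
  1001101001011111110110001010
& 0001101101000010011001110110
= 0001101001000010010000000010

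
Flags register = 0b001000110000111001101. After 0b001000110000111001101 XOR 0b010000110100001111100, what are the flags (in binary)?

0b011000000100110110001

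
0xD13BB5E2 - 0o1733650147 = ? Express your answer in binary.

0b11000001110011000110010101111011

0xD13BB5E2 = 0b11010001001110111011010111100010 in binary.
0o1733650147 = 0b1111011011110101000001100111 in binary.
Subtract column by column in base 2:
  0-1 → 1 (borrow)
  1-1-1 → 1 (borrow)
  0-1-1 → 0 (borrow)
  0-0-1 → 1 (borrow)
  0-0-1 → 1 (borrow)
  1-1-1 → 1 (borrow)
  1-1-1 → 1 (borrow)
  1-0-1 → 0
  1-0 → 1
  0-0 → 0
  1-0 → 1
  0-0 → 0
  1-1 → 0
  1-0 → 1
  0-1 → 1 (borrow)
  1-0-1 → 0
  1-1 → 0
  1-1 → 0
  0-1 → 1 (borrow)
  1-1-1 → 1 (borrow)
  1-0-1 → 0
  1-1 → 0
  0-1 → 1 (borrow)
  0-0-1 → 1 (borrow)
  1-1-1 → 1 (borrow)
  0-1-1 → 0 (borrow)
  0-1-1 → 0 (borrow)
  0-1-1 → 0 (borrow)
  1-0-1 → 0
  0-0 → 0
  1-0 → 1
  1-0 → 1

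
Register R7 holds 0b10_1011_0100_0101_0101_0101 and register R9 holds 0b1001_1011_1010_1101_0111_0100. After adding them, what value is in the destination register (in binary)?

0b110001101111001011001001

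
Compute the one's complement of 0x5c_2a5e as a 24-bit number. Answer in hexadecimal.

0xa3d5a1

Each hex digit d becomes f−d:
  5→a, c→3, 2→d, a→5, 5→a, e→1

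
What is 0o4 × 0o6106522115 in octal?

Multiply each base-8 digit by 4, carrying:
  5×4 = 20 → write 4 carry 2
  1×4+2 = 6 → write 6
  1×4 = 4 → write 4
  2×4 = 8 → write 0 carry 1
  2×4+1 = 9 → write 1 carry 1
  5×4+1 = 21 → write 5 carry 2
  6×4+2 = 26 → write 2 carry 3
  0×4+3 = 3 → write 3
  1×4 = 4 → write 4
  6×4 = 24 → write 0 carry 3
  remaining carry: 3

0o30432510464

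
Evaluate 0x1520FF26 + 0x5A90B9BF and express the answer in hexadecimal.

Add column by column in base 16, right to left:
  6+F = 5 carry 1
  2+B+1 = E
  F+9 = 8 carry 1
  F+B+1 = B carry 1
  0+0+1 = 1
  2+9 = B
  5+A = F
  1+5 = 6

0x6FB1B8E5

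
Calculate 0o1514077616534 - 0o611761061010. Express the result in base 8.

Subtract column by column in base 8:
  4-0 → 4
  3-1 → 2
  5-0 → 5
  6-1 → 5
  1-6 → 3 (borrow)
  6-0-1 → 5
  7-1 → 6
  7-6 → 1
  0-7 → 1 (borrow)
  4-1-1 → 2
  1-1 → 0
  5-6 → 7 (borrow)
  1-0-1 → 0

0o702116535524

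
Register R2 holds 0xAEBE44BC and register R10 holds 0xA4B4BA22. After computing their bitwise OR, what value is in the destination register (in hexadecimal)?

0xAEBEFEBE

OR each hex digit independently (no carries):
  A|A=A, E|4=E, B|B=B, E|4=E, 4|B=F, 4|A=E, B|2=B, C|2=E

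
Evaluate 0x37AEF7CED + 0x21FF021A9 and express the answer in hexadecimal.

0x59ADF9E96

Add column by column in base 16, right to left:
  D+9 = 6 carry 1
  E+A+1 = 9 carry 1
  C+1+1 = E
  7+2 = 9
  F+0 = F
  E+F = D carry 1
  A+F+1 = A carry 1
  7+1+1 = 9
  3+2 = 5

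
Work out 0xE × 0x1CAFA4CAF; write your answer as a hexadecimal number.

Multiply each base-16 digit by 14, carrying:
  F×14 = 210 → write 2 carry 13
  A×14+13 = 153 → write 9 carry 9
  C×14+9 = 177 → write 1 carry 11
  4×14+11 = 67 → write 3 carry 4
  A×14+4 = 144 → write 0 carry 9
  F×14+9 = 219 → write B carry 13
  A×14+13 = 153 → write 9 carry 9
  C×14+9 = 177 → write 1 carry 11
  1×14+11 = 25 → write 9 carry 1
  remaining carry: 1

0x1919B03192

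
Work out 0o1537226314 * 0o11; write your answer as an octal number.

Multiply each base-8 digit by 9, carrying:
  4×9 = 36 → write 4 carry 4
  1×9+4 = 13 → write 5 carry 1
  3×9+1 = 28 → write 4 carry 3
  6×9+3 = 57 → write 1 carry 7
  2×9+7 = 25 → write 1 carry 3
  2×9+3 = 21 → write 5 carry 2
  7×9+2 = 65 → write 1 carry 8
  3×9+8 = 35 → write 3 carry 4
  5×9+4 = 49 → write 1 carry 6
  1×9+6 = 15 → write 7 carry 1
  remaining carry: 1

0o17131511454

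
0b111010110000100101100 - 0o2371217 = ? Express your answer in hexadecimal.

0x136E9D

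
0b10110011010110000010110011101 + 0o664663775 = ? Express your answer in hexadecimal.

0b10110011010110000010110011101 = 0x166b059d in hexadecimal.
0o664663775 = 0x6d367fd in hexadecimal.
Add column by column in base 16, right to left:
  d+d = a carry 1
  9+f+1 = 9 carry 1
  5+7+1 = d
  0+6 = 6
  b+3 = e
  6+d = 3 carry 1
  6+6+1 = d
  1+0 = 1

0x1d3e6d9a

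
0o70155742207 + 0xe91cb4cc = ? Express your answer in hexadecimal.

0x2aad47953

0o70155742207 = 0x1c1b7c487 in hexadecimal.
Add column by column in base 16, right to left:
  7+c = 3 carry 1
  8+c+1 = 5 carry 1
  4+4+1 = 9
  c+b = 7 carry 1
  7+c+1 = 4 carry 1
  b+1+1 = d
  1+9 = a
  c+e = a carry 1
  1+0+1 = 2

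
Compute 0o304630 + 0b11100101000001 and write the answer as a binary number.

0o304630 = 0b11000100110011000 in binary.
Add column by column in base 2, right to left:
  0+1 = 1
  0+0 = 0
  0+0 = 0
  1+0 = 1
  1+0 = 1
  0+0 = 0
  0+1 = 1
  1+0 = 1
  1+1 = 0 carry 1
  0+0+1 = 1
  0+0 = 0
  1+1 = 0 carry 1
  0+1+1 = 0 carry 1
  0+1+1 = 0 carry 1
  0+0+1 = 1
  1+0 = 1
  1+0 = 1

0b11100001011011001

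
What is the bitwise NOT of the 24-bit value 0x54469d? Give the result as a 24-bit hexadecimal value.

Each hex digit d becomes f−d:
  5→a, 4→b, 4→b, 6→9, 9→6, d→2

0xabb962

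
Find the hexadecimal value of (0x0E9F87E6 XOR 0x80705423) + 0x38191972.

First 0x0E9F87E6 XOR 0x80705423 = 0x8EEFD3C5.
Add column by column in base 16, right to left:
  5+2 = 7
  C+7 = 3 carry 1
  3+9+1 = D
  D+1 = E
  F+9 = 8 carry 1
  E+1+1 = 0 carry 1
  E+8+1 = 7 carry 1
  8+3+1 = C

0xC708ED37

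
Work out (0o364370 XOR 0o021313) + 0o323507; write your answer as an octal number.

0o670572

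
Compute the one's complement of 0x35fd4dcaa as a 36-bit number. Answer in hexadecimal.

Each hex digit d becomes f−d:
  3→c, 5→a, f→0, d→2, 4→b, d→2, c→3, a→5, a→5

0xca02b2355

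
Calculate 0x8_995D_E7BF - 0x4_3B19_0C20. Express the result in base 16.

0x45E44DB9F

Subtract column by column in base 16:
  F-0 → F
  B-2 → 9
  7-C → B (borrow)
  E-0-1 → D
  D-9 → 4
  5-1 → 4
  9-B → E (borrow)
  9-3-1 → 5
  8-4 → 4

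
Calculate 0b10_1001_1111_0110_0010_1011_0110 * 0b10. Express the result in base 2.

0b101001111101100010101101100

Multiply each base-2 digit by 2, carrying:
  0×2 = 0 → write 0
  1×2 = 2 → write 0 carry 1
  1×2+1 = 3 → write 1 carry 1
  0×2+1 = 1 → write 1
  1×2 = 2 → write 0 carry 1
  1×2+1 = 3 → write 1 carry 1
  0×2+1 = 1 → write 1
  1×2 = 2 → write 0 carry 1
  0×2+1 = 1 → write 1
  1×2 = 2 → write 0 carry 1
  0×2+1 = 1 → write 1
  0×2 = 0 → write 0
  0×2 = 0 → write 0
  1×2 = 2 → write 0 carry 1
  1×2+1 = 3 → write 1 carry 1
  0×2+1 = 1 → write 1
  1×2 = 2 → write 0 carry 1
  1×2+1 = 3 → write 1 carry 1
  1×2+1 = 3 → write 1 carry 1
  1×2+1 = 3 → write 1 carry 1
  1×2+1 = 3 → write 1 carry 1
  0×2+1 = 1 → write 1
  0×2 = 0 → write 0
  1×2 = 2 → write 0 carry 1
  0×2+1 = 1 → write 1
  1×2 = 2 → write 0 carry 1
  remaining carry: 1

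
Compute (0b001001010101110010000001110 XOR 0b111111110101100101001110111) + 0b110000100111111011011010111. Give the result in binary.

0b1100111001000010010101010000

First 0b001001010101110010000001110 XOR 0b111111110101100101001110111 = 0b110110100000010111001111001.
Add column by column in base 2, right to left:
  1+1 = 0 carry 1
  0+1+1 = 0 carry 1
  0+1+1 = 0 carry 1
  1+0+1 = 0 carry 1
  1+1+1 = 1 carry 1
  1+0+1 = 0 carry 1
  1+1+1 = 1 carry 1
  0+1+1 = 0 carry 1
  0+0+1 = 1
  1+1 = 0 carry 1
  1+1+1 = 1 carry 1
  1+0+1 = 0 carry 1
  0+1+1 = 0 carry 1
  1+1+1 = 1 carry 1
  0+1+1 = 0 carry 1
  0+1+1 = 0 carry 1
  0+1+1 = 0 carry 1
  0+1+1 = 0 carry 1
  0+0+1 = 1
  0+0 = 0
  1+1 = 0 carry 1
  0+0+1 = 1
  1+0 = 1
  1+0 = 1
  0+0 = 0
  1+1 = 0 carry 1
  1+1+1 = 1 carry 1
  final carry 1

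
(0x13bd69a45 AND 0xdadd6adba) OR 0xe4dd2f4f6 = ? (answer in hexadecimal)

0x13bd69a45 AND 0xdadd6adba = 0x129d68800.
Then OR with 0xe4dd2f4f6.

0xf6dd6fcf6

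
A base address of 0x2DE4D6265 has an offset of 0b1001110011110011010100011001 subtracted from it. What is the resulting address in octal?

0o132437426514

0x2DE4D6265 = 0o133623261145 in octal.
0b1001110011110011010100011001 = 0o1163632431 in octal.
Subtract column by column in base 8:
  5-1 → 4
  4-3 → 1
  1-4 → 5 (borrow)
  1-2-1 → 6 (borrow)
  6-3-1 → 2
  2-6 → 4 (borrow)
  3-3-1 → 7 (borrow)
  2-6-1 → 3 (borrow)
  6-1-1 → 4
  3-1 → 2
  3-0 → 3
  1-0 → 1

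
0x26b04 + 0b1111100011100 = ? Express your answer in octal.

0o505040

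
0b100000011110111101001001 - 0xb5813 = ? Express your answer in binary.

0xb5813 = 0b10110101100000010011 in binary.
Subtract column by column in base 2:
  1-1 → 0
  0-1 → 1 (borrow)
  0-0-1 → 1 (borrow)
  1-0-1 → 0
  0-1 → 1 (borrow)
  0-0-1 → 1 (borrow)
  1-0-1 → 0
  0-0 → 0
  1-0 → 1
  1-0 → 1
  1-0 → 1
  1-1 → 0
  0-1 → 1 (borrow)
  1-0-1 → 0
  1-1 → 0
  1-0 → 1
  1-1 → 0
  0-1 → 1 (borrow)
  0-0-1 → 1 (borrow)
  0-1-1 → 0 (borrow)
  0-0-1 → 1 (borrow)
  0-0-1 → 1 (borrow)
  0-0-1 → 1 (borrow)
  1-0-1 → 0

0b11101101001011100110110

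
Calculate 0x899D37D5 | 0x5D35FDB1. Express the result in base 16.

0xDDBDFFF5

OR each hex digit independently (no carries):
  8|5=D, 9|D=D, 9|3=B, D|5=D, 3|F=F, 7|D=F, D|B=F, 5|1=5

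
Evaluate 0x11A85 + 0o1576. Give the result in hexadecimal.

0x11E03

0o1576 = 0x37E in hexadecimal.
Add column by column in base 16, right to left:
  5+E = 3 carry 1
  8+7+1 = 0 carry 1
  A+3+1 = E
  1+0 = 1
  1+0 = 1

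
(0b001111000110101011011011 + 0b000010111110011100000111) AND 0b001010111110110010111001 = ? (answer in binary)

0b10000100000010100000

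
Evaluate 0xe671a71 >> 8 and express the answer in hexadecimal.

0xe671a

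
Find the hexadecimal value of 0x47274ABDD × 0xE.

Multiply each base-16 digit by 14, carrying:
  D×14 = 182 → write 6 carry 11
  D×14+11 = 193 → write 1 carry 12
  B×14+12 = 166 → write 6 carry 10
  A×14+10 = 150 → write 6 carry 9
  4×14+9 = 65 → write 1 carry 4
  7×14+4 = 102 → write 6 carry 6
  2×14+6 = 34 → write 2 carry 2
  7×14+2 = 100 → write 4 carry 6
  4×14+6 = 62 → write E carry 3
  remaining carry: 3

0x3E42616616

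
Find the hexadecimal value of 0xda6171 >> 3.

0x1b4c2e

3 bits is not a whole number of base-16 digits; in binary: 110110100110000101110001 >> 3 = 110110100110000101110.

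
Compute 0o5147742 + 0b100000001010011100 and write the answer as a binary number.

0o5147742 = 0b101001100111111100010 in binary.
Add column by column in base 2, right to left:
  0+0 = 0
  1+0 = 1
  0+1 = 1
  0+1 = 1
  0+1 = 1
  1+0 = 1
  1+0 = 1
  1+1 = 0 carry 1
  1+0+1 = 0 carry 1
  1+1+1 = 1 carry 1
  1+0+1 = 0 carry 1
  1+0+1 = 0 carry 1
  0+0+1 = 1
  0+0 = 0
  1+0 = 1
  1+0 = 1
  0+0 = 0
  0+1 = 1
  1+0 = 1
  0+0 = 0
  1+0 = 1

0b101101101001001111110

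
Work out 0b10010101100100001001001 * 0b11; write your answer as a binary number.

0b111000000101100011011011

Multiply each base-2 digit by 3, carrying:
  1×3 = 3 → write 1 carry 1
  0×3+1 = 1 → write 1
  0×3 = 0 → write 0
  1×3 = 3 → write 1 carry 1
  0×3+1 = 1 → write 1
  0×3 = 0 → write 0
  1×3 = 3 → write 1 carry 1
  0×3+1 = 1 → write 1
  0×3 = 0 → write 0
  0×3 = 0 → write 0
  0×3 = 0 → write 0
  1×3 = 3 → write 1 carry 1
  0×3+1 = 1 → write 1
  0×3 = 0 → write 0
  1×3 = 3 → write 1 carry 1
  1×3+1 = 4 → write 0 carry 2
  0×3+2 = 2 → write 0 carry 1
  1×3+1 = 4 → write 0 carry 2
  0×3+2 = 2 → write 0 carry 1
  1×3+1 = 4 → write 0 carry 2
  0×3+2 = 2 → write 0 carry 1
  0×3+1 = 1 → write 1
  1×3 = 3 → write 1 carry 1
  remaining carry: 1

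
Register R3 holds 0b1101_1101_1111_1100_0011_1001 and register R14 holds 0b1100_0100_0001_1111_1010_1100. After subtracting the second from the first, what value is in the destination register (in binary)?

0b110011101110010001101

Subtract column by column in base 2:
  1-0 → 1
  0-0 → 0
  0-1 → 1 (borrow)
  1-1-1 → 1 (borrow)
  1-0-1 → 0
  1-1 → 0
  0-0 → 0
  0-1 → 1 (borrow)
  0-1-1 → 0 (borrow)
  0-1-1 → 0 (borrow)
  1-1-1 → 1 (borrow)
  1-1-1 → 1 (borrow)
  1-1-1 → 1 (borrow)
  1-0-1 → 0
  1-0 → 1
  1-0 → 1
  1-0 → 1
  0-0 → 0
  1-1 → 0
  1-0 → 1
  1-0 → 1
  0-0 → 0
  1-1 → 0
  1-1 → 0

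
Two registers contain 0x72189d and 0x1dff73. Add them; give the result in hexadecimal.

0x901810

Add column by column in base 16, right to left:
  d+3 = 0 carry 1
  9+7+1 = 1 carry 1
  8+f+1 = 8 carry 1
  1+f+1 = 1 carry 1
  2+d+1 = 0 carry 1
  7+1+1 = 9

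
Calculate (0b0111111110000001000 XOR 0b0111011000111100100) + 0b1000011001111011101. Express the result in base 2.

First 0b0111111110000001000 XOR 0b0111011000111100100 = 0b0000100110111101100.
Add column by column in base 2, right to left:
  0+1 = 1
  0+0 = 0
  1+1 = 0 carry 1
  1+1+1 = 1 carry 1
  0+1+1 = 0 carry 1
  1+0+1 = 0 carry 1
  1+1+1 = 1 carry 1
  1+1+1 = 1 carry 1
  1+1+1 = 1 carry 1
  0+1+1 = 0 carry 1
  1+0+1 = 0 carry 1
  1+0+1 = 0 carry 1
  0+1+1 = 0 carry 1
  0+1+1 = 0 carry 1
  1+0+1 = 0 carry 1
  0+0+1 = 1
  0+0 = 0
  0+0 = 0
  0+1 = 1

0b1001000000111001001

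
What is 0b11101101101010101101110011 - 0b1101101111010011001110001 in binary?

0b1111111110000010100000010

Subtract column by column in base 2:
  1-1 → 0
  1-0 → 1
  0-0 → 0
  0-0 → 0
  1-1 → 0
  1-1 → 0
  1-1 → 0
  0-0 → 0
  1-0 → 1
  1-1 → 0
  0-1 → 1 (borrow)
  1-0-1 → 0
  0-0 → 0
  1-1 → 0
  0-0 → 0
  1-1 → 0
  0-1 → 1 (borrow)
  1-1-1 → 1 (borrow)
  1-1-1 → 1 (borrow)
  0-0-1 → 1 (borrow)
  1-1-1 → 1 (borrow)
  1-1-1 → 1 (borrow)
  0-0-1 → 1 (borrow)
  1-1-1 → 1 (borrow)
  1-1-1 → 1 (borrow)
  1-0-1 → 0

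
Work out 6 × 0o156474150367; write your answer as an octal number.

Multiply each base-8 digit by 6, carrying:
  7×6 = 42 → write 2 carry 5
  6×6+5 = 41 → write 1 carry 5
  3×6+5 = 23 → write 7 carry 2
  0×6+2 = 2 → write 2
  5×6 = 30 → write 6 carry 3
  1×6+3 = 9 → write 1 carry 1
  4×6+1 = 25 → write 1 carry 3
  7×6+3 = 45 → write 5 carry 5
  4×6+5 = 29 → write 5 carry 3
  6×6+3 = 39 → write 7 carry 4
  5×6+4 = 34 → write 2 carry 4
  1×6+4 = 10 → write 2 carry 1
  remaining carry: 1

0o1227551162712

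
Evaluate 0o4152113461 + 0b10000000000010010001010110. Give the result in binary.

0o4152113461 = 0b100001101010001001011100110001 in binary.
Add column by column in base 2, right to left:
  1+0 = 1
  0+1 = 1
  0+1 = 1
  0+0 = 0
  1+1 = 0 carry 1
  1+0+1 = 0 carry 1
  0+1+1 = 0 carry 1
  0+0+1 = 1
  1+0 = 1
  1+0 = 1
  1+1 = 0 carry 1
  0+0+1 = 1
  1+0 = 1
  0+1 = 1
  0+0 = 0
  1+0 = 1
  0+0 = 0
  0+0 = 0
  0+0 = 0
  1+0 = 1
  0+0 = 0
  1+0 = 1
  0+0 = 0
  1+0 = 1
  1+0 = 1
  0+1 = 1
  0+0 = 0
  0+0 = 0
  0+0 = 0
  1+0 = 1

0b100011101010001011101110000111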